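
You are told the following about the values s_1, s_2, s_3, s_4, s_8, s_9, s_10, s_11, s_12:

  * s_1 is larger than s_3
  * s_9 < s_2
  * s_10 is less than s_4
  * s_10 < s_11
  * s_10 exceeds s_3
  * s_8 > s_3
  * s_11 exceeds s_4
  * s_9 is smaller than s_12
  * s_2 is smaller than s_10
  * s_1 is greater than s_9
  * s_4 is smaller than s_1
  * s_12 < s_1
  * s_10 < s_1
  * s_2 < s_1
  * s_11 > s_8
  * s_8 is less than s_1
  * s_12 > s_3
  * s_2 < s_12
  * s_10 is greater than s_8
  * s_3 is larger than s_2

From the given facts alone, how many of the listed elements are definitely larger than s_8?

Directly above s_8: s_10, s_1, s_11.
One step further: s_4 (4 so far).
No other element is forced above s_8 by the given relations, so the count is 4.

4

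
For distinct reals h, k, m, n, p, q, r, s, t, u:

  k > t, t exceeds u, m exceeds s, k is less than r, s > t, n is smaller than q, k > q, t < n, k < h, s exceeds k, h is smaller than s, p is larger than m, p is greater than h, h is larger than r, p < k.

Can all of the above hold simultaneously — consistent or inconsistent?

inconsistent

We have p < k stated directly, yet also k < r < h < s < m < p by chaining the others — so k < p. Contradiction.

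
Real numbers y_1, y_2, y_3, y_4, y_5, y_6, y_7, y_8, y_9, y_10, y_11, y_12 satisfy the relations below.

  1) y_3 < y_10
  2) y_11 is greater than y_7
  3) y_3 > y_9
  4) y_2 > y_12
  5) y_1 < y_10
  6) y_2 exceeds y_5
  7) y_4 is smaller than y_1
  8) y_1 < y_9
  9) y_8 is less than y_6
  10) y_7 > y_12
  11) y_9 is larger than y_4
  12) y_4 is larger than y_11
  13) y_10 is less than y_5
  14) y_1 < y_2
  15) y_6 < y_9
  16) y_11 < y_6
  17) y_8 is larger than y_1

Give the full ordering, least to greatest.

Nothing is placed below y_12, so it is least; from there y_12 < y_7; y_7 < y_11; y_11 < y_4; y_4 < y_1; y_1 < y_8; y_8 < y_6; y_6 < y_9; y_9 < y_3; y_3 < y_10; y_10 < y_5; y_5 < y_2, each given directly.

y_12 < y_7 < y_11 < y_4 < y_1 < y_8 < y_6 < y_9 < y_3 < y_10 < y_5 < y_2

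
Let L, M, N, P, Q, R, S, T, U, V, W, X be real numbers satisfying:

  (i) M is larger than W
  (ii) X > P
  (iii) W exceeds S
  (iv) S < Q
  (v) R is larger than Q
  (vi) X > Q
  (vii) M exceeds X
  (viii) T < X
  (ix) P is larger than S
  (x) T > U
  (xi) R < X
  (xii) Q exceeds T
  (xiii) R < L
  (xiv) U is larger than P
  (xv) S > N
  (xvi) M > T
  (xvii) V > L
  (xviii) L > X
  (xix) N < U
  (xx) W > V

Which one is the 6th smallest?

Chaining the given pairs: N < S < P < U < T < Q < R < X < L < V < W < M.
The 6th smallest is Q.

Q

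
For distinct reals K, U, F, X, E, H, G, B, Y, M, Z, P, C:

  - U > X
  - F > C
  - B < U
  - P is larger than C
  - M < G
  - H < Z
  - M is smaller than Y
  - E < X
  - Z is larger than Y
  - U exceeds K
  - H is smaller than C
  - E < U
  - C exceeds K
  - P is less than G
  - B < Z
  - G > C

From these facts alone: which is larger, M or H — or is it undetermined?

Following every chain through M: above M we get Y, Z, G.
H is not reached, and no chain runs the other way from H to M.
So the given relations leave the order of M and H undetermined.

undetermined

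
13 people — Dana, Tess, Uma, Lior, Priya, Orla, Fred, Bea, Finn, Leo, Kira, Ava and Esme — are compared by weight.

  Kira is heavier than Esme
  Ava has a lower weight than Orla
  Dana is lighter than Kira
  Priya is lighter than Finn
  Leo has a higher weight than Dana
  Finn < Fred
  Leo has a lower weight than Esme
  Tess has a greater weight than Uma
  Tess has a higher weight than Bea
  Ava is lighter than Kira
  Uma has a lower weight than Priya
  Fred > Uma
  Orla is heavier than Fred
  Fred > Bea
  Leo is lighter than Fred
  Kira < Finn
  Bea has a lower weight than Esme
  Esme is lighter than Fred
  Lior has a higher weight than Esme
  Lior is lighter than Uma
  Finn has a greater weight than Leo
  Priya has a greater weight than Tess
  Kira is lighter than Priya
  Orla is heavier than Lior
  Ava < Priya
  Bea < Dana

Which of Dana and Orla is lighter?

The relevant relations are Dana < Leo; Leo < Esme; Esme < Lior; Lior < Uma; Uma < Tess; Tess < Priya; Priya < Finn; Finn < Fred; Fred < Orla.
Chaining these gives Dana < Leo < Esme < Lior < Uma < Tess < Priya < Finn < Fred < Orla.
So Dana < Orla; Dana is the lighter of the two.

Dana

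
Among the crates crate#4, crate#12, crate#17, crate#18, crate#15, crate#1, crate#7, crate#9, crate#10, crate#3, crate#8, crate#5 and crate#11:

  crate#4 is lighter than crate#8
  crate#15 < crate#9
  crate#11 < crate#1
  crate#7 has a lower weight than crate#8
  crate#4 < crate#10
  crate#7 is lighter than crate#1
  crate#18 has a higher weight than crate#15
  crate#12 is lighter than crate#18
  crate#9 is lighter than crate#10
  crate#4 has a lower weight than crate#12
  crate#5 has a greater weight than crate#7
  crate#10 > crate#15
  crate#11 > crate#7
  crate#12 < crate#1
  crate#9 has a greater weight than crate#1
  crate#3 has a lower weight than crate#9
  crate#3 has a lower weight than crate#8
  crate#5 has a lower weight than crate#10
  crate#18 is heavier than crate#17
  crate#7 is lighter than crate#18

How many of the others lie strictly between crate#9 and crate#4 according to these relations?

2

Chaining upward from crate#4 reaches: crate#12, crate#1, crate#10, crate#18, crate#8.
Chaining downward from crate#9 reaches: crate#7, crate#12, crate#15, crate#11, crate#1, crate#3.
Strictly between crate#4 and crate#9 are those in both lists: crate#12, crate#1 — 2 elements.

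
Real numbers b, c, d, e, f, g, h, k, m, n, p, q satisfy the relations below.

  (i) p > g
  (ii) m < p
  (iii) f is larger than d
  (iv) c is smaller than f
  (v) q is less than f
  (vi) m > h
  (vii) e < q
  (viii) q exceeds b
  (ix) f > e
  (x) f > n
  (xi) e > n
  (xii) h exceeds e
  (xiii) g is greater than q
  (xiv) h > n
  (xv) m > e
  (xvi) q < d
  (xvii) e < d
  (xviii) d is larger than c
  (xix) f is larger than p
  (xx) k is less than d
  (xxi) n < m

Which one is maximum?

Chaining downward from f: directly below it, n, e, c, q, d, p; then b, k, g, m; then h.
That covers every other element, and nothing is given above f, so f is the maximum.

f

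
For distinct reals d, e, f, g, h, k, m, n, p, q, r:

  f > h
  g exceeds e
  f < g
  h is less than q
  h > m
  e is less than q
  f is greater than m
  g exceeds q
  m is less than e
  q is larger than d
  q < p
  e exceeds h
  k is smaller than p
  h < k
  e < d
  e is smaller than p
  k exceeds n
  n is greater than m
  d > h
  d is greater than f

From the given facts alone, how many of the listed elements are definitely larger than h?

7

From h the given relations immediately reach e, f, k, d, q.
From those, p, g — 7 in total.
Nothing else is reachable above h; 7 in all.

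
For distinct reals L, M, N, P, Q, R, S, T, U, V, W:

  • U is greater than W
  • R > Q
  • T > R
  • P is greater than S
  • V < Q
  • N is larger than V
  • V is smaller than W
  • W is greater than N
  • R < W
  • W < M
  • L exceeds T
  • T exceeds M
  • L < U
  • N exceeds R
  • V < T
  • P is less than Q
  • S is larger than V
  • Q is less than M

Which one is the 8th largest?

Q

Chaining the given pairs: V < S < P < Q < R < N < W < M < T < L < U.
Counting 8 from the largest end gives Q.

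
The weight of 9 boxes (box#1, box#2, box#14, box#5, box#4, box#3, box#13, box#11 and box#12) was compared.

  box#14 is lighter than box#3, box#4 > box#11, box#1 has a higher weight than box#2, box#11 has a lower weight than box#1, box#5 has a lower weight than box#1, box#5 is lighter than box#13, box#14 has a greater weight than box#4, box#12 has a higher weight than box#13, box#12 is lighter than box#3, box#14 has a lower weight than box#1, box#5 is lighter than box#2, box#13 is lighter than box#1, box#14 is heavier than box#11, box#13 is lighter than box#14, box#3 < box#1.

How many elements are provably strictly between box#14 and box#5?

1

Chaining upward from box#5 reaches: box#13, box#12, box#2, box#3, box#1.
Chaining downward from box#14 reaches: box#11, box#13, box#4.
Strictly between box#5 and box#14 are those in both lists: box#13 — 1 element.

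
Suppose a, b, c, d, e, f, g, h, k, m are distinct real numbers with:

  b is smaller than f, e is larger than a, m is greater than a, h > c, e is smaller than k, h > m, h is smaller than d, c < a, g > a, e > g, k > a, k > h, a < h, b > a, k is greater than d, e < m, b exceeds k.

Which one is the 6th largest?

m

Chaining the given pairs: c < a < g < e < m < h < d < k < b < f.
The 6th largest is m.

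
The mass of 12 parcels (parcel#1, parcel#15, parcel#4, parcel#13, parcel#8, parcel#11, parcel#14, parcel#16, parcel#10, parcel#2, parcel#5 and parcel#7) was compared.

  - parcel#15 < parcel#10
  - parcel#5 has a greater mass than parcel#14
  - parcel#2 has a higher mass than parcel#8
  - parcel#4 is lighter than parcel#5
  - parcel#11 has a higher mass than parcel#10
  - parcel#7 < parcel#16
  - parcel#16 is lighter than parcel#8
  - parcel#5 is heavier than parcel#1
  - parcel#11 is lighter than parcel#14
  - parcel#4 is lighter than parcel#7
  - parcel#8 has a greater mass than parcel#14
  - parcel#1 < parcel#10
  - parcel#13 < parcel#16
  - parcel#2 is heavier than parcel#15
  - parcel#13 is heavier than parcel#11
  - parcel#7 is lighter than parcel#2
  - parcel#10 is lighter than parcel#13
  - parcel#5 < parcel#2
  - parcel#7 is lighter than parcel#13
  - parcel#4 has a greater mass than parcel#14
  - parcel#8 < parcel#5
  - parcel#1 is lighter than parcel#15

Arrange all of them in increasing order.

parcel#1 < parcel#15 < parcel#10 < parcel#11 < parcel#14 < parcel#4 < parcel#7 < parcel#13 < parcel#16 < parcel#8 < parcel#5 < parcel#2

Nothing is placed below parcel#1, so it is least; from there parcel#1 < parcel#15; parcel#15 < parcel#10; parcel#10 < parcel#11; parcel#11 < parcel#14; parcel#14 < parcel#4; parcel#4 < parcel#7; parcel#7 < parcel#13; parcel#13 < parcel#16; parcel#16 < parcel#8; parcel#8 < parcel#5; parcel#5 < parcel#2, each given directly.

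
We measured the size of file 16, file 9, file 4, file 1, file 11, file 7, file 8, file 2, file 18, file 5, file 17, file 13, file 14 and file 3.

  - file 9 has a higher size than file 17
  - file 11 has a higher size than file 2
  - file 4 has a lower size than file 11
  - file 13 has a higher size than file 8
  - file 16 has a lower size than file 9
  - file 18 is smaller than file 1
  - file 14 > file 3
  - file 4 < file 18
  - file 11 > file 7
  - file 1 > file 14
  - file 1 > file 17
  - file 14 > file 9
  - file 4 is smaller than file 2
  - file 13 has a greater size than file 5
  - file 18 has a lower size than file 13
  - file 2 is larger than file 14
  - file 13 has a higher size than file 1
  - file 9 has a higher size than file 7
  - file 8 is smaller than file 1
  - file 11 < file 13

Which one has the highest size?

file 13

file 16 is not greatest since file 16 < file 9; file 17 is not greatest since file 17 < file 9; file 7 is not greatest since file 7 < file 9; file 9 is not greatest since file 9 < file 14; file 3 is not greatest since file 3 < file 14; file 8 is not greatest since file 8 < file 13; file 4 is not greatest since file 4 < file 11; file 5 is not greatest since file 5 < file 13; file 14 is not greatest since file 14 < file 1; file 18 is not greatest since file 18 < file 1; file 2 is not greatest since file 2 < file 11; file 1 is not greatest since file 1 < file 13; file 11 is not greatest since file 11 < file 13.
Only file 13 has nothing above it, so file 13 is the highest size.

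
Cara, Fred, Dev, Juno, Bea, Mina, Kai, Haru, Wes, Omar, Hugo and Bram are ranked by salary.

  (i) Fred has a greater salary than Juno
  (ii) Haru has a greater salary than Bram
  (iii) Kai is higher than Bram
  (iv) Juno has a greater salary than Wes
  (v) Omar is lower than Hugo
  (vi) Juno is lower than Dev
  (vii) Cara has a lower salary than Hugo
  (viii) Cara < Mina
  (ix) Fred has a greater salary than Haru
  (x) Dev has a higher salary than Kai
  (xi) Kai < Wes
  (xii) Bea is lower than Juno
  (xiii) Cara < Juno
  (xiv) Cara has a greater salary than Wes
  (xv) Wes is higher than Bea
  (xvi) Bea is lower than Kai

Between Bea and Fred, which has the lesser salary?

Bea

Bea < Kai and Kai < Wes give Bea < Wes.
Then Wes < Cara extends the chain to Cara.
Then Cara < Juno extends the chain to Juno.
Then Juno < Fred extends the chain to Fred.
So Bea < Fred; Bea is the lower of the two.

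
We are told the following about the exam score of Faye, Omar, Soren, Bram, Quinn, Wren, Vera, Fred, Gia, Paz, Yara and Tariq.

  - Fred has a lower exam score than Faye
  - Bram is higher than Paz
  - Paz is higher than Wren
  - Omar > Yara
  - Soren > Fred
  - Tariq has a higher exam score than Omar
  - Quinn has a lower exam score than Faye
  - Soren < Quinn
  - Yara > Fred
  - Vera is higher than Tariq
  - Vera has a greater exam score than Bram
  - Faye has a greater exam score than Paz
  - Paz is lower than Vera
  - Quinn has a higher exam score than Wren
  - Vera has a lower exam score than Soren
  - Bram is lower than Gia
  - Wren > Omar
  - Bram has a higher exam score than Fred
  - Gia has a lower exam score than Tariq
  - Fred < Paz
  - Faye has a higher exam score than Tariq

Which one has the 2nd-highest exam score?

Piecing the relations together gives one ordering: Fred < Yara < Omar < Wren < Paz < Bram < Gia < Tariq < Vera < Soren < Quinn < Faye.
The 2nd largest is Quinn.

Quinn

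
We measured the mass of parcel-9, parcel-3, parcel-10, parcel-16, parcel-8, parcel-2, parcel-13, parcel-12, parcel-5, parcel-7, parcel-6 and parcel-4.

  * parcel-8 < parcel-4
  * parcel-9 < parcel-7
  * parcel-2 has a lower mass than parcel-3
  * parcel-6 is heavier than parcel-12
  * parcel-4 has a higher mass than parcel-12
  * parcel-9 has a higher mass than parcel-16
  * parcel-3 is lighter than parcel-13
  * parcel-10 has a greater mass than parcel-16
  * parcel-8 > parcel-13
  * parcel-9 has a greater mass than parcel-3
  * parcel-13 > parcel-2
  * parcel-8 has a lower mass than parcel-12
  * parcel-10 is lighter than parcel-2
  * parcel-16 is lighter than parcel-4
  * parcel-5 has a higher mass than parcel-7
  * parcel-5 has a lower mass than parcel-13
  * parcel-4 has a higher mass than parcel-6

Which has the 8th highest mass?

parcel-9

Piecing the relations together gives one ordering: parcel-16 < parcel-10 < parcel-2 < parcel-3 < parcel-9 < parcel-7 < parcel-5 < parcel-13 < parcel-8 < parcel-12 < parcel-6 < parcel-4.
The 8th largest is parcel-9.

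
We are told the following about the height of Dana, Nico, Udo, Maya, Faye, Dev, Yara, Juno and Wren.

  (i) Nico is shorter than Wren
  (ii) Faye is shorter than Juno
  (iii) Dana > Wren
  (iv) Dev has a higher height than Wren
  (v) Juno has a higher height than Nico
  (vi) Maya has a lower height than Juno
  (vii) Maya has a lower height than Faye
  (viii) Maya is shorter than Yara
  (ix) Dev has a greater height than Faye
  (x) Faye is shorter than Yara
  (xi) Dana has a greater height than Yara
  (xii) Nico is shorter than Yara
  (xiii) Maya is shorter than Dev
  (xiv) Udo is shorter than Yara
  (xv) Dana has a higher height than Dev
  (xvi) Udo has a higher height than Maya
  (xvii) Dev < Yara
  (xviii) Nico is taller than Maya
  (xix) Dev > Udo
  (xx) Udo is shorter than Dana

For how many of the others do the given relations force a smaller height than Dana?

The elements the relations force below Dana are Maya, Nico, Wren, Faye, Udo, Dev, Yara — no chain reaches any other.
That is 7.

7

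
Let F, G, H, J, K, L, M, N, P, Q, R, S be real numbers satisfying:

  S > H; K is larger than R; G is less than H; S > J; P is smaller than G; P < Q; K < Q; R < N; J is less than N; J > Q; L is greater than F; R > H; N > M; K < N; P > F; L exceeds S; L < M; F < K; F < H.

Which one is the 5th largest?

The consecutive relations fix a unique order: F < P < G < H < R < K < Q < J < S < L < M < N.
The 5th largest is J.

J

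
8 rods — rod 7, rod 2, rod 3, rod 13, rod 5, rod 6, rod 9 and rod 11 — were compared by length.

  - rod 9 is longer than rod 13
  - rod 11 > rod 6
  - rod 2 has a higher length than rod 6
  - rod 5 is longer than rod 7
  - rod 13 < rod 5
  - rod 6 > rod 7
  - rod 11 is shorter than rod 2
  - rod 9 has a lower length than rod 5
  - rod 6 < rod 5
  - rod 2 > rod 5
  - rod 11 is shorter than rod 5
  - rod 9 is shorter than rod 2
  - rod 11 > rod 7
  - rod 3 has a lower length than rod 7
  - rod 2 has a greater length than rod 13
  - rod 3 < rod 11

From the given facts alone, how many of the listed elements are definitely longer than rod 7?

4

The elements the relations force above rod 7 are rod 6, rod 11, rod 5, rod 2 — no chain reaches any other.
That is 4.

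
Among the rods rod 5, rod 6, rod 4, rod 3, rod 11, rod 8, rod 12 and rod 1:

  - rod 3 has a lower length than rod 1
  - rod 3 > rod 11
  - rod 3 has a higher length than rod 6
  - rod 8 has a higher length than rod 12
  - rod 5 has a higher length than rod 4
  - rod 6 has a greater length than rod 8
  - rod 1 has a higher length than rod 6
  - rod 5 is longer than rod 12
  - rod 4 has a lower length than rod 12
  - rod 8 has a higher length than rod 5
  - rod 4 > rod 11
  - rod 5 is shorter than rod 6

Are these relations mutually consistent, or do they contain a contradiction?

Every relation is compatible with rod 11 < rod 4 < rod 12 < rod 5 < rod 8 < rod 6 < rod 3 < rod 1; the set is consistent.

consistent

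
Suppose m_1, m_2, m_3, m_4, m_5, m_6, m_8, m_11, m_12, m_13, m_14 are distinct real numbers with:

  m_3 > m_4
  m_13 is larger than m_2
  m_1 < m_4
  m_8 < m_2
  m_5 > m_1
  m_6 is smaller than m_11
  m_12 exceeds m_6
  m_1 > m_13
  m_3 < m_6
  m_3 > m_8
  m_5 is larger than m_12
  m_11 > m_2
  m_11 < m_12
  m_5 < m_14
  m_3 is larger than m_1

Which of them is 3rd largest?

m_12

Chaining the given pairs: m_8 < m_2 < m_13 < m_1 < m_4 < m_3 < m_6 < m_11 < m_12 < m_5 < m_14.
The 3rd largest is m_12.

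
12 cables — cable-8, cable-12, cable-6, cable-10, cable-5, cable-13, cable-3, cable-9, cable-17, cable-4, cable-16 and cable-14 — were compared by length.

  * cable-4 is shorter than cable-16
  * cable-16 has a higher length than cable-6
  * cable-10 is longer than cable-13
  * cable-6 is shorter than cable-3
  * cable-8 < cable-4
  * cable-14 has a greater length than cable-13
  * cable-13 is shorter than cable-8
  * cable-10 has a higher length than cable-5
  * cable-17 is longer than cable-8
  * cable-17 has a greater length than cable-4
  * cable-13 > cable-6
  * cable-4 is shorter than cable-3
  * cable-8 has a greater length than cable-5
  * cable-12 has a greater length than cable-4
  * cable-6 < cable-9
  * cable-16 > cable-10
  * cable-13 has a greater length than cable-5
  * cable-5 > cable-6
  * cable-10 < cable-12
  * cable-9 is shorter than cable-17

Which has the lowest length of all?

cable-6

Chaining upward from cable-6: directly above it, cable-5, cable-13, cable-9, cable-3, cable-16; then cable-14, cable-8, cable-17, cable-10; then cable-4, cable-12.
That covers every other element, and nothing is given below cable-6, so cable-6 is the lowest length.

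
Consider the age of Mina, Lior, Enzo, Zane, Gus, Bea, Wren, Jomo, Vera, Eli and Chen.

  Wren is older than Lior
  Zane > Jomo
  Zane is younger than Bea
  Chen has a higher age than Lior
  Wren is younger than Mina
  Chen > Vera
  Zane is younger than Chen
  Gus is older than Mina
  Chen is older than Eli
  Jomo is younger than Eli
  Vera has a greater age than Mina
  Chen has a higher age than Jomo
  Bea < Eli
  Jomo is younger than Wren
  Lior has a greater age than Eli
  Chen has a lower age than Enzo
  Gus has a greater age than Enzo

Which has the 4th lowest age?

Piecing the relations together gives one ordering: Jomo < Zane < Bea < Eli < Lior < Wren < Mina < Vera < Chen < Enzo < Gus.
Counting 4 from the smallest end gives Eli.

Eli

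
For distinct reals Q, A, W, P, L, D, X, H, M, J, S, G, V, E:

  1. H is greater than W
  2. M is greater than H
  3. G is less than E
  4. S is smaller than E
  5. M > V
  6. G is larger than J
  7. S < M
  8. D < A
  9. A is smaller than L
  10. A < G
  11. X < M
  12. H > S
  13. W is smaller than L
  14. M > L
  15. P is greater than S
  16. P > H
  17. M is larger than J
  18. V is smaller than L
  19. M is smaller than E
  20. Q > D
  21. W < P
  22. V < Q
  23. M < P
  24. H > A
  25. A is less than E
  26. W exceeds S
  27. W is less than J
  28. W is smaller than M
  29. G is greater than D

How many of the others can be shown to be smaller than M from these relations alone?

From M the given relations immediately reach S, W, X, V, H, J, L.
From those, A — 8 in total.
From those, D — 9 in total.
Nothing else is reachable below M; 9 in all.

9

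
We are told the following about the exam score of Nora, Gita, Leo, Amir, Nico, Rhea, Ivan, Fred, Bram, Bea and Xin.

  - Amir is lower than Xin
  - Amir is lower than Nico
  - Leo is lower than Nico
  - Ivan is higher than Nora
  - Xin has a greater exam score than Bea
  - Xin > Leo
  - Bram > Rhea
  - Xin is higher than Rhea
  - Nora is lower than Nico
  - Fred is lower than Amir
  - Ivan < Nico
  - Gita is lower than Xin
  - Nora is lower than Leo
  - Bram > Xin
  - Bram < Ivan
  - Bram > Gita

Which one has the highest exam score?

Nora is not greatest since Nora < Nico; Bea is not greatest since Bea < Xin; Fred is not greatest since Fred < Amir; Rhea is not greatest since Rhea < Bram; Gita is not greatest since Gita < Bram; Amir is not greatest since Amir < Xin; Leo is not greatest since Leo < Xin; Xin is not greatest since Xin < Bram; Bram is not greatest since Bram < Ivan; Ivan is not greatest since Ivan < Nico.
Only Nico has nothing above it, so Nico is the highest exam score.

Nico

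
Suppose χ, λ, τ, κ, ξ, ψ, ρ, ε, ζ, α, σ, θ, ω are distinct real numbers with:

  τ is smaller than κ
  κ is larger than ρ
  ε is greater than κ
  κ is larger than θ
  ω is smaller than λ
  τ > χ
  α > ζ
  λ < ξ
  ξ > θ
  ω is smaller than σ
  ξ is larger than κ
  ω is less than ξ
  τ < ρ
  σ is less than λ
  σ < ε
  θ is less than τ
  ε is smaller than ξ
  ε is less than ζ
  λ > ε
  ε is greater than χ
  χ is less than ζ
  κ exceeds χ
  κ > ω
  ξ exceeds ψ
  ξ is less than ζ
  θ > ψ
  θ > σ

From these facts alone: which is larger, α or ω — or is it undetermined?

The relevant relations are ω < σ; σ < θ; θ < τ; τ < ρ; ρ < κ; κ < ε; ε < λ; λ < ξ; ξ < ζ; ζ < α.
Chaining these gives ω < σ < θ < τ < ρ < κ < ε < λ < ξ < ζ < α.
So α is larger.

α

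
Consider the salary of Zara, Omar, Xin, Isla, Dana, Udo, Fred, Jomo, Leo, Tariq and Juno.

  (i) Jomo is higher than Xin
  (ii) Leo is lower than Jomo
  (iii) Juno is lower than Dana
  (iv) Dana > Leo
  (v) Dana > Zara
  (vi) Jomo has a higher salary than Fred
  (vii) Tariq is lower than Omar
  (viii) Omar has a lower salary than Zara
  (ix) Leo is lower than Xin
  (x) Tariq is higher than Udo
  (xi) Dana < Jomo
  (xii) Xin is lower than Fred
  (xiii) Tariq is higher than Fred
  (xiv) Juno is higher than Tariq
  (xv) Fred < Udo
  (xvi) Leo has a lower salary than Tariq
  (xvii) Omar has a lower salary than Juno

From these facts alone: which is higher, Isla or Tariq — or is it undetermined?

undetermined

Following every chain through Tariq: above Tariq we get Omar, Juno, Zara, Dana, Jomo; below Tariq we get Leo, Xin, Fred, Udo.
Isla is not reached, and no chain runs the other way from Isla to Tariq.
So the given relations leave the order of Tariq and Isla undetermined.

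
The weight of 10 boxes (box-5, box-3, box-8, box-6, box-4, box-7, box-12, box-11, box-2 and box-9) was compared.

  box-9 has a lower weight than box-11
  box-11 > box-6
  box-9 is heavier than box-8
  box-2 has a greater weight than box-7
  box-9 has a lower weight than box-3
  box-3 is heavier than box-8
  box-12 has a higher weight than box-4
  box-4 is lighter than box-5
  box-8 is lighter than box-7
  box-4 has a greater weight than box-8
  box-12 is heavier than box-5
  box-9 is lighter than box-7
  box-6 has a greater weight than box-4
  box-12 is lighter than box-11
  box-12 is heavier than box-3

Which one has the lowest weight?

box-8

Chaining upward from box-8: directly above it, box-4, box-9, box-3, box-7; then box-5, box-6, box-12, box-2, box-11.
That covers every other element, and nothing is given below box-8, so box-8 is the lowest weight.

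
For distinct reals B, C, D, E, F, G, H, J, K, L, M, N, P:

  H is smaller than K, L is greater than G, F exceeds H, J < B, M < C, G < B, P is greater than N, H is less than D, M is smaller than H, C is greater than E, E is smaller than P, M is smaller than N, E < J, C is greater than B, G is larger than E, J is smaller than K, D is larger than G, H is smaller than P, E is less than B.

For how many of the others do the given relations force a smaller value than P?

4

The elements the relations force below P are M, N, E, H — no chain reaches any other.
That is 4.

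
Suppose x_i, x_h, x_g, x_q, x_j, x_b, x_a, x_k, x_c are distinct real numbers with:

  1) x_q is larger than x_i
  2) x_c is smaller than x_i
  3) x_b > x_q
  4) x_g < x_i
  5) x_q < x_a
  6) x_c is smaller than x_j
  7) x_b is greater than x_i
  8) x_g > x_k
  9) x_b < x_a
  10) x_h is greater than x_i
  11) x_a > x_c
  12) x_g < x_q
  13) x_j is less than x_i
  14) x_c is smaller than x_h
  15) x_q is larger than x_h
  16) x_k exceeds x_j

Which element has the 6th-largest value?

x_g

Piecing the relations together gives one ordering: x_c < x_j < x_k < x_g < x_i < x_h < x_q < x_b < x_a.
Counting 6 from the largest end gives x_g.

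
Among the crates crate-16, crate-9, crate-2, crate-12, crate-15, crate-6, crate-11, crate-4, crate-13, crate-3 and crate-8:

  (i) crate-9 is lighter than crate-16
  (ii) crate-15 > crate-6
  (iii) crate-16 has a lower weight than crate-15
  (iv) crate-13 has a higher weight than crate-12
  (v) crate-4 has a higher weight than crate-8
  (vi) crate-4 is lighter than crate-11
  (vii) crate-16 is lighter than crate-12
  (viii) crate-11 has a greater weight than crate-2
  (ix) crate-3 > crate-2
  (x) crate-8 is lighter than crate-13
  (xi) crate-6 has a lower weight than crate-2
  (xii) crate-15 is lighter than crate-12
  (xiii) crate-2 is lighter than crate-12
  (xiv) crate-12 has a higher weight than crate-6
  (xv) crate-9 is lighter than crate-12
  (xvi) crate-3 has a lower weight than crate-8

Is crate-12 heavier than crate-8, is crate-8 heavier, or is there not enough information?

Following every chain through crate-12: above crate-12 we get crate-13; below crate-12 we get crate-9, crate-6, crate-2, crate-16, crate-15.
crate-8 is not reached, and no chain runs the other way from crate-8 to crate-12.
So the given relations leave the order of crate-12 and crate-8 undetermined.

undetermined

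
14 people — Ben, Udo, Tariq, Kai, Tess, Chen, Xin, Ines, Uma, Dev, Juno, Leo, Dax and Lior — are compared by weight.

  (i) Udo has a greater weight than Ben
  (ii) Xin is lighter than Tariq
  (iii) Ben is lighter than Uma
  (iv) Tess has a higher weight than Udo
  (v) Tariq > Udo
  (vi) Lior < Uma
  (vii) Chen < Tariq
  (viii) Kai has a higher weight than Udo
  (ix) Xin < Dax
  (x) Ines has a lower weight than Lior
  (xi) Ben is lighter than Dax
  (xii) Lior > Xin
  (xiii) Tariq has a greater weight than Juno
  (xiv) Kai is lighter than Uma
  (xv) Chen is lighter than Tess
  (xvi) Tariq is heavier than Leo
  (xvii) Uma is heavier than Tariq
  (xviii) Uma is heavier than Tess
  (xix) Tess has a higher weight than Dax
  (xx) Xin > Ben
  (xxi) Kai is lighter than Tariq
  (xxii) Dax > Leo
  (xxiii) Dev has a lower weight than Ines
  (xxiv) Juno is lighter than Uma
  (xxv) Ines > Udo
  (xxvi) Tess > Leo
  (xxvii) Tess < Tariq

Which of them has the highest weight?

Uma

Ben is not greatest since Ben < Udo; Leo is not greatest since Leo < Dax; Udo is not greatest since Udo < Tess; Xin is not greatest since Xin < Dax; Dev is not greatest since Dev < Ines; Juno is not greatest since Juno < Uma; Ines is not greatest since Ines < Lior; Kai is not greatest since Kai < Uma; Lior is not greatest since Lior < Uma; Dax is not greatest since Dax < Tess; Chen is not greatest since Chen < Tariq; Tess is not greatest since Tess < Uma; Tariq is not greatest since Tariq < Uma.
Only Uma has nothing above it, so Uma is the highest weight.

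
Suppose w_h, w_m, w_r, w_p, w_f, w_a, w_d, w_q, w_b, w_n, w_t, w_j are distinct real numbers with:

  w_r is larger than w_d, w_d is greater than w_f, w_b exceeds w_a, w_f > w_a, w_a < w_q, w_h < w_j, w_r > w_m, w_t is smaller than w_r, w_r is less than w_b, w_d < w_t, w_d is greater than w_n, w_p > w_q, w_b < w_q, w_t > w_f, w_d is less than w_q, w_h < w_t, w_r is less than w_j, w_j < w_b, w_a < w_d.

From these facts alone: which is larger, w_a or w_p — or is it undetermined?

Link the given pairs in sequence: w_a < w_f; w_f < w_d; w_d < w_t; w_t < w_r; w_r < w_j; w_j < w_b; w_b < w_q; w_q < w_p.
Together: w_a < w_f < w_d < w_t < w_r < w_j < w_b < w_q < w_p.
So w_p is larger.

w_p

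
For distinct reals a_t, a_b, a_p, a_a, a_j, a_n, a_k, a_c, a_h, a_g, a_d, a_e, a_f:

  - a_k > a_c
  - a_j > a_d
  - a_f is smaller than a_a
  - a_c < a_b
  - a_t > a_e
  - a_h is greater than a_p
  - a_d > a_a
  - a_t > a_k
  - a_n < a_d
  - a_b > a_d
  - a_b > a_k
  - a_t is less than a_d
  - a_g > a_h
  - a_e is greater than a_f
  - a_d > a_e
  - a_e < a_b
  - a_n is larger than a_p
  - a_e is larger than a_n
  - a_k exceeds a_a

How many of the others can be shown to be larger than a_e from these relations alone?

The elements the relations force above a_e are a_t, a_d, a_b, a_j — no chain reaches any other.
That is 4.

4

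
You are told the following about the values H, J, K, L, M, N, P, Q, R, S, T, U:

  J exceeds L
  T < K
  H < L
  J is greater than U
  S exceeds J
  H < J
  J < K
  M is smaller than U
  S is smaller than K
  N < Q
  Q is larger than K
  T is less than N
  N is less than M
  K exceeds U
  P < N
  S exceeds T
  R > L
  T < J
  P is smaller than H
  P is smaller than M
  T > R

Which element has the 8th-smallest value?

U

Piecing the relations together gives one ordering: P < H < L < R < T < N < M < U < J < S < K < Q.
Counting 8 from the smallest end gives U.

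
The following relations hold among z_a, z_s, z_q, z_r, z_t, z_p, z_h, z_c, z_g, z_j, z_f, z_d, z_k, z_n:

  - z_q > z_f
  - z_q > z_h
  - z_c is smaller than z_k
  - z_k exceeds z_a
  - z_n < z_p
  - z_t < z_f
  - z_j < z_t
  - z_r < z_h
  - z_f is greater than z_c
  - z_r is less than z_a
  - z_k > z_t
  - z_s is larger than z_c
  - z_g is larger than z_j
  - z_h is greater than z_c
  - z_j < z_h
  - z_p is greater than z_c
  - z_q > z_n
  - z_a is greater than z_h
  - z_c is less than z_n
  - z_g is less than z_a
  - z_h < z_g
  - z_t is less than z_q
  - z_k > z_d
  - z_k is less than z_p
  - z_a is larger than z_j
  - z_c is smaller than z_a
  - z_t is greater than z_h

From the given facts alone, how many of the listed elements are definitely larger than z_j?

8

From z_j the given relations immediately reach z_h, z_g, z_t, z_a.
From those, z_k, z_f, z_q — 7 in total.
From those, z_p — 8 in total.
No other element is forced above z_j by the given relations, so the count is 8.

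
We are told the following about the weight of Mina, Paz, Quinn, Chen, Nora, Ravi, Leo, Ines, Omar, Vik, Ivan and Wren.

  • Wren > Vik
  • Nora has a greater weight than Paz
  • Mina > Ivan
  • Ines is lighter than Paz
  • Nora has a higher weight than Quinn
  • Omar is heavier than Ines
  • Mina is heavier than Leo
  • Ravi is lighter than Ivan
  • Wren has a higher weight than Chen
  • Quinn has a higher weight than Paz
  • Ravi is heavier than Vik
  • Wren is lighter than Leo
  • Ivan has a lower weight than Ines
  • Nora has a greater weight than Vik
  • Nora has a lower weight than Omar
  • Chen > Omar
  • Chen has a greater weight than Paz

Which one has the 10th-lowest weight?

Piecing the relations together gives one ordering: Vik < Ravi < Ivan < Ines < Paz < Quinn < Nora < Omar < Chen < Wren < Leo < Mina.
Counting 10 from the smallest end gives Wren.

Wren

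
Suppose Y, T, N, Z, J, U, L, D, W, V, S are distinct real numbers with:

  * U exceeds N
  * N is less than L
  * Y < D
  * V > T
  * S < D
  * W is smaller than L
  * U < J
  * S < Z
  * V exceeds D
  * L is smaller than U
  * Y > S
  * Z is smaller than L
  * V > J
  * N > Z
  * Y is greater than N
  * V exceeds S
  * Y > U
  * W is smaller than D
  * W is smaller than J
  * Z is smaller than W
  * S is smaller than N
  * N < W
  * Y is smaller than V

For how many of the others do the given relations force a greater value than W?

The elements the relations force above W are L, U, J, Y, D, V — no chain reaches any other.
That is 6.

6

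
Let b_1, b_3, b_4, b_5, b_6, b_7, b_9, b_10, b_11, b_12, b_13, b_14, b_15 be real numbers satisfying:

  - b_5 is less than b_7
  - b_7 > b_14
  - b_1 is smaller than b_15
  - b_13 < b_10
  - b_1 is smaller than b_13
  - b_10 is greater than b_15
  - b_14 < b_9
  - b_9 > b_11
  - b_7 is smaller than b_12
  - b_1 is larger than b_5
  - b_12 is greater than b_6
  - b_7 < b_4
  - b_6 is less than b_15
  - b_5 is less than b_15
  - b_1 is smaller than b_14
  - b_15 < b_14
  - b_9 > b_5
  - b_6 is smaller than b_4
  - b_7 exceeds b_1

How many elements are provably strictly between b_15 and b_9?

Chaining upward from b_15 reaches: b_14, b_7, b_4, b_12, b_10.
Chaining downward from b_9 reaches: b_6, b_5, b_1, b_14, b_11.
Strictly between b_15 and b_9 are those in both lists: b_14 — 1 element.

1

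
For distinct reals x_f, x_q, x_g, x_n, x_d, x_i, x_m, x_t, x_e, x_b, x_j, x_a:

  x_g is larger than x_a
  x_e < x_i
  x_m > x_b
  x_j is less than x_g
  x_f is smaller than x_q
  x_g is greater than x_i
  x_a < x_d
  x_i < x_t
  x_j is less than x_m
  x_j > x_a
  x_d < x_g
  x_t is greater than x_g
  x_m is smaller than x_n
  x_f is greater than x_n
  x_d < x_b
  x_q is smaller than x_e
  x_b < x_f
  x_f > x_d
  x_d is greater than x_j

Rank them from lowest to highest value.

x_a < x_j < x_d < x_b < x_m < x_n < x_f < x_q < x_e < x_i < x_g < x_t

Each adjacent pair is fixed by a given relation: x_a < x_j; x_j < x_d; x_d < x_b; x_b < x_m; x_m < x_n; x_n < x_f; x_f < x_q; x_q < x_e; x_e < x_i; x_i < x_g; x_g < x_t. Chaining them end to end gives the full order.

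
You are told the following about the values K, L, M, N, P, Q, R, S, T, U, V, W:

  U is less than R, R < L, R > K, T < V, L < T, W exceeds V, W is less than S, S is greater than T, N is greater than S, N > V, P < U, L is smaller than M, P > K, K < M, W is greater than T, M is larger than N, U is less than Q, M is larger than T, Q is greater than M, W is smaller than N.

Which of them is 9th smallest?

Piecing the relations together gives one ordering: K < P < U < R < L < T < V < W < S < N < M < Q.
Counting 9 from the smallest end gives S.

S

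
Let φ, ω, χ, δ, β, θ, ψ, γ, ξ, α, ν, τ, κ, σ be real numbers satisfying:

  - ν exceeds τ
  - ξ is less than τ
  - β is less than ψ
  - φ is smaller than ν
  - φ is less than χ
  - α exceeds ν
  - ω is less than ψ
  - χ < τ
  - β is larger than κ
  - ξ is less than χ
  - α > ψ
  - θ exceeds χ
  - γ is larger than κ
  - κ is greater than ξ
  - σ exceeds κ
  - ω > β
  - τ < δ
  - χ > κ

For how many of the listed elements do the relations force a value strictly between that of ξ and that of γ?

Chaining upward from ξ reaches: κ, β, χ, ω, ψ, τ, δ, σ, ν, θ, α.
Chaining downward from γ reaches: κ.
Strictly between ξ and γ are those in both lists: κ — 1 element.

1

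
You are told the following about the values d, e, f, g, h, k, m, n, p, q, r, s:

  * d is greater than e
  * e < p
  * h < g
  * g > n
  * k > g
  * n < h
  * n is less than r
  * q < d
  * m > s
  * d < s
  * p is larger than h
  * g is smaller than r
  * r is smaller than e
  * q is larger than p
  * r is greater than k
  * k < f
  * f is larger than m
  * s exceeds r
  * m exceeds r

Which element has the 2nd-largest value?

m

Piecing the relations together gives one ordering: n < h < g < k < r < e < p < q < d < s < m < f.
The 2nd largest is m.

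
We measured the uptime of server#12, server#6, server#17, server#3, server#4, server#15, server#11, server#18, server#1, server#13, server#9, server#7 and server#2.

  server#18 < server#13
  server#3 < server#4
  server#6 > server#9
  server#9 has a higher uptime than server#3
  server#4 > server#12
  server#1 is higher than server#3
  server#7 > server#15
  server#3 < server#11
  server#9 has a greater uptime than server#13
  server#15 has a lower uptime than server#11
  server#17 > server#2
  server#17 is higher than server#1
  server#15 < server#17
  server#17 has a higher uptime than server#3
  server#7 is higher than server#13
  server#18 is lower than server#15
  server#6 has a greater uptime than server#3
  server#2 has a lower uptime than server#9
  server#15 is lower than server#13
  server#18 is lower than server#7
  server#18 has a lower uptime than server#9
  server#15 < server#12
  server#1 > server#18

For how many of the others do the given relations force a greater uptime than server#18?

The elements the relations force above server#18 are server#15, server#13, server#9, server#11, server#12, server#7, server#6, server#1, server#4, server#17 — no chain reaches any other.
That is 10.

10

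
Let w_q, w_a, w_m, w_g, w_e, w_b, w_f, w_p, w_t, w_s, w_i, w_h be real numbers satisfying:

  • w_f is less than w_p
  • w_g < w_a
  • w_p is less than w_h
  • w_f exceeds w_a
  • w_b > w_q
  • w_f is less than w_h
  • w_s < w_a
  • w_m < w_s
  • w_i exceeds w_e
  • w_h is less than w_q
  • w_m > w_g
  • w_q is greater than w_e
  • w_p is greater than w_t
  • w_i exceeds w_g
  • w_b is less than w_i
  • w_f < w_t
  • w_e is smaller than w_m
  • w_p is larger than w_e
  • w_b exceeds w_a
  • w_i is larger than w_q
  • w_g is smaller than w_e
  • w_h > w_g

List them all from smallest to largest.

w_g < w_e < w_m < w_s < w_a < w_f < w_t < w_p < w_h < w_q < w_b < w_i

Each adjacent pair is fixed by a given relation: w_g < w_e; w_e < w_m; w_m < w_s; w_s < w_a; w_a < w_f; w_f < w_t; w_t < w_p; w_p < w_h; w_h < w_q; w_q < w_b; w_b < w_i. Chaining them end to end gives the full order.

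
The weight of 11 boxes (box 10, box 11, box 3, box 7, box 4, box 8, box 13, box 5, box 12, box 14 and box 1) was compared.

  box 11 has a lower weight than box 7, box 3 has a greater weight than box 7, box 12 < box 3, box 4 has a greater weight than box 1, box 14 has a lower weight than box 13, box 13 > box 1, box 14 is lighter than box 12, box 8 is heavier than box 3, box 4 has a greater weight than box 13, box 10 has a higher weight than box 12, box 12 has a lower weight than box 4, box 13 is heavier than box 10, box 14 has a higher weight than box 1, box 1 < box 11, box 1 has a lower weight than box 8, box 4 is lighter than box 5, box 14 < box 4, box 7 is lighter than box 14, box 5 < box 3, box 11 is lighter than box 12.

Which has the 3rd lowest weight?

Chaining the given pairs: box 1 < box 11 < box 7 < box 14 < box 12 < box 10 < box 13 < box 4 < box 5 < box 3 < box 8.
Counting 3 from the smallest end gives box 7.

box 7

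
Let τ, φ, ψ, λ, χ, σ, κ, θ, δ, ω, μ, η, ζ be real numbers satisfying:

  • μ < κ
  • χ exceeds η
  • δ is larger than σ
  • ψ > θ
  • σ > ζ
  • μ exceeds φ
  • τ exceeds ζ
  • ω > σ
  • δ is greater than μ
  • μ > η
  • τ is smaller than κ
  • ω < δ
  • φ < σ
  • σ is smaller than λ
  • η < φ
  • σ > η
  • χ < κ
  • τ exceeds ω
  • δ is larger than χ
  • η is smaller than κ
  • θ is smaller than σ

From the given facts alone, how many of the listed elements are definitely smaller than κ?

9

Directly below κ: η, χ, μ, τ.
One step further: φ, ζ, ω (7 so far).
One step further: σ (8 so far).
One step further: θ (9 so far).
Nothing else is reachable below κ; 9 in all.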